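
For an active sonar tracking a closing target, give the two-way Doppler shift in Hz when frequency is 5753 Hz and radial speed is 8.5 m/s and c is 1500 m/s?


fd = 2*f*v/c = 2 * 5753 * 8.5 / 1500 = 65.2

65.2 Hz


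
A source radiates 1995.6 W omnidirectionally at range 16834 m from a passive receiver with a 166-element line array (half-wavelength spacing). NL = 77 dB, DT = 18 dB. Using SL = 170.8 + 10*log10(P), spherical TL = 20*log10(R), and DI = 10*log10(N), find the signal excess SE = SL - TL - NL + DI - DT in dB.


Step 1: SL = 170.8 + 10*log10(1995.6) = 203.8 dB
Step 2: TL = 20*log10(16834) = 84.52 dB
Step 3: DI = 10*log10(166) = 22.2 dB
Step 4: SE = SL - TL - NL + DI - DT = 203.8 - 84.52 - 77 + 22.2 - 18 = 46.48

46.48 dB


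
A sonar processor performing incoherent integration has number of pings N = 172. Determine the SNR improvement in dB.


11.18 dB


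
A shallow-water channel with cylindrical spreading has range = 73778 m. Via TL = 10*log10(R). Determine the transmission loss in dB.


TL = 10*log10(73778) = 48.68

48.68 dB


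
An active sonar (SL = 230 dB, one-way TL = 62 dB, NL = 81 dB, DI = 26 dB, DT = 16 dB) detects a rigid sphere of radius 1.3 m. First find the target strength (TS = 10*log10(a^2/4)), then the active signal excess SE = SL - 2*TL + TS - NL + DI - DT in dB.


Step 1: TS = 10*log10(1.3^2/4) = -3.74 dB
Step 2: SE = SL - 2*TL + TS - NL + DI - DT = 230 - 2*62 + (-3.74) - 81 + 26 - 16 = 31.26

31.26 dB


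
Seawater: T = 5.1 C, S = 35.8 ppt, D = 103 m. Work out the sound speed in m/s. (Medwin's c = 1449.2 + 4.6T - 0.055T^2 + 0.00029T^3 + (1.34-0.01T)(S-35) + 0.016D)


1473.95 m/s


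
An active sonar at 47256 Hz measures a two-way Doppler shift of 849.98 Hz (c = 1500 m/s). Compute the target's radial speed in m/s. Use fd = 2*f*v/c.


From fd = 2*f*v/c, v = c*fd/(2*f) = 1500 * 849.98 / (2*47256) = 13.49

13.49 m/s


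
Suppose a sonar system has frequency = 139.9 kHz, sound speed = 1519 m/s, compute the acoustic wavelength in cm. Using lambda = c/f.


lambda = c/f = 1519 / 139900 = 0.0109 m = 1.09 cm

1.09 cm


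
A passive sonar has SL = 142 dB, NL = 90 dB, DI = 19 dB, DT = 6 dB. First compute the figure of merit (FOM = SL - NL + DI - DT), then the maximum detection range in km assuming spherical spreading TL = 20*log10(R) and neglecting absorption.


Step 1: FOM = SL - NL + DI - DT = 142 - 90 + 19 - 6 = 65 dB
Step 2: at max range FOM = TL = 20*log10(R), so R = 10^(65/20) = 1778.28 m = 1.78 km

1.78 km


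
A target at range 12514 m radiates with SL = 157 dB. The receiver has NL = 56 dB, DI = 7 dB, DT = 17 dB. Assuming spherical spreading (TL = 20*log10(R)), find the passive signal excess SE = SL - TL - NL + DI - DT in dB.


Step 1: TL = 20*log10(12514) = 81.95 dB
Step 2: SE = 157 - 81.95 - 56 + 7 - 17 = 9.05

9.05 dB


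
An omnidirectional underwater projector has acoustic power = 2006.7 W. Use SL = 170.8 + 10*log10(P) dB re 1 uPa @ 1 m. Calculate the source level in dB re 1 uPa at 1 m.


SL = 170.8 + 10*log10(2006.7) = 170.8 + 33.02 = 203.82

203.82 dB


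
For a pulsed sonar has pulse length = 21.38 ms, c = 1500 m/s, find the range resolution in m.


16.035 m


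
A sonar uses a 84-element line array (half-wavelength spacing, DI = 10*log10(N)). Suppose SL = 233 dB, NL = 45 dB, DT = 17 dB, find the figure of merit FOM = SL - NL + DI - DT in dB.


Step 1: DI = 10*log10(84) = 19.24 dB
Step 2: FOM = SL - NL + DI - DT = 233 - 45 + 19.24 - 17 = 190.24

190.24 dB


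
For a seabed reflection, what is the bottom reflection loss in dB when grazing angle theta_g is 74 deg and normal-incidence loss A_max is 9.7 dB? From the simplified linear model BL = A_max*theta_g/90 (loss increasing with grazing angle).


BL = A_max * theta_g / 90 = 9.7 * 74 / 90 = 7.98

7.98 dB


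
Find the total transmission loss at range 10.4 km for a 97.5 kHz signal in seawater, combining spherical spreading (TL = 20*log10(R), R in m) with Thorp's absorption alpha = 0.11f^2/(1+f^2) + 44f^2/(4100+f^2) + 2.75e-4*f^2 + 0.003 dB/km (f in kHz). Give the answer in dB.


Step 1 (Thorp): alpha = 0.11*9506.25/(1+9506.25) + 44*9506.25/(4100+9506.25) + 2.75e-4*9506.25 + 0.003 = 33.4686 dB/km
Step 2: TL_spread = 20*log10(10400) = 80.34 dB
Step 3: TL_abs = alpha*R = 33.4686 * 10.4 = 348.07 dB
Step 4: TL_total = 80.34 + 348.07 = 428.41

428.41 dB


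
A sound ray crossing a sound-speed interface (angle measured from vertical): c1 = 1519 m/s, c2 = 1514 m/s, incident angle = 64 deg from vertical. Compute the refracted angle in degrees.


sin(theta2) = (c2/c1)*sin(theta1) = (1514/1519)*sin(64 deg) = 0.89584
theta2 = arcsin(0.89584) = 63.62

63.62 deg


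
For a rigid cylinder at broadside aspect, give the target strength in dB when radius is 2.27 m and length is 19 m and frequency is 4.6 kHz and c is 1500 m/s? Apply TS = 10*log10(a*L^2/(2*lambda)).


lambda = 1500/4600 = 0.32609 m
TS = 10*log10(2.27*19^2/(2*0.32609)) = 30.99

30.99 dB


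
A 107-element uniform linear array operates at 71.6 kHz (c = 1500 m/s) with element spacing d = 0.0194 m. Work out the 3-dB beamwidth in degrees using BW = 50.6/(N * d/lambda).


Step 1: lambda = 1500/71600 = 0.02095 m
Step 2: d/lambda = 0.0194/0.02095 = 0.926
Step 3: BW = 50.6/(N * d/lambda) = 50.6/(107 * 0.926) = 0.51

0.51 deg


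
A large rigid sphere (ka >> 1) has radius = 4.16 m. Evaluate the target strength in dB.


6.36 dB


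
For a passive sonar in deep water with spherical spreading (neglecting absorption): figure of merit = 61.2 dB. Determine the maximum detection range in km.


1.15 km


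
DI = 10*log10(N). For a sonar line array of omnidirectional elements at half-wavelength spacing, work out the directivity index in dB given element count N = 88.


DI = 10*log10(88) = 19.44

19.44 dB


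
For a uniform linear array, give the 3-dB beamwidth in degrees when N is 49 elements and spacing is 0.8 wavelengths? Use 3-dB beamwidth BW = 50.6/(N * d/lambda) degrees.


BW = 50.6 / (49 * 0.8) = 50.6 / 39.2 = 1.29

1.29 deg


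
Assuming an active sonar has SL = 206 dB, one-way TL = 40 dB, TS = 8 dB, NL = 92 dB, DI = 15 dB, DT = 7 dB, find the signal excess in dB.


SE = SL - 2*TL + TS - NL + DI - DT = 206 - 2*40 + (8) - 92 + 15 - 7 = 50

50 dB


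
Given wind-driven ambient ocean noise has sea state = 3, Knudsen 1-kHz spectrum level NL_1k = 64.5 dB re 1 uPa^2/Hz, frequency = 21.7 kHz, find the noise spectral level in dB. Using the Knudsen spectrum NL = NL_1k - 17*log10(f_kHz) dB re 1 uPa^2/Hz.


NL = NL_1k - 17*log10(f_kHz) = 64.5 - 17*log10(21.7) = 64.5 - (22.72) = 41.78

41.78 dB


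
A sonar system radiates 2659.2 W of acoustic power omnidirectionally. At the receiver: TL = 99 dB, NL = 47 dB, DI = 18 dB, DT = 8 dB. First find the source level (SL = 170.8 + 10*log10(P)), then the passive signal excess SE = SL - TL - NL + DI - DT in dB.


Step 1: SL = 170.8 + 10*log10(2659.2) = 205.05 dB
Step 2: SE = SL - TL - NL + DI - DT = 205.05 - 99 - 47 + 18 - 8 = 69.05

69.05 dB


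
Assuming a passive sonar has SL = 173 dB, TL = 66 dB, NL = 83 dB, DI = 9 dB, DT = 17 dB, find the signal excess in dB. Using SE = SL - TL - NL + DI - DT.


SE = SL - TL - NL + DI - DT = 173 - 66 - 83 + 9 - 17 = 16

16 dB


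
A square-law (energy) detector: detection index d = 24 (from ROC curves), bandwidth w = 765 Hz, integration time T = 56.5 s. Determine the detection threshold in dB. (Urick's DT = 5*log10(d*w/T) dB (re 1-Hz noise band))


DT = 5*log10(d*w/T) = 5*log10(24 * 765 / 56.5) = 5*log10(324.96) = 12.56

12.56 dB


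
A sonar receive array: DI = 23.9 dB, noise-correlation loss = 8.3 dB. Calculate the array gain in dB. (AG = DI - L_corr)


15.6 dB


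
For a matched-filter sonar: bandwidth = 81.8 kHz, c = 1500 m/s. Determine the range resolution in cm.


0.92 cm


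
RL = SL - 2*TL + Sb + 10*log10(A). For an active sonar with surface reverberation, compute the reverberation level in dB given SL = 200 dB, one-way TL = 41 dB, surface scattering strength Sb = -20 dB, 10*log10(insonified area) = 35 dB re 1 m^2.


RL = SL - 2*TL + Sb + 10*log10(A) = 200 - 2*41 + (-20) + 35 = 133

133 dB


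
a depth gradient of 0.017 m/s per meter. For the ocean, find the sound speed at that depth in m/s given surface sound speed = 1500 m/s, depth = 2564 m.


1543.588 m/s


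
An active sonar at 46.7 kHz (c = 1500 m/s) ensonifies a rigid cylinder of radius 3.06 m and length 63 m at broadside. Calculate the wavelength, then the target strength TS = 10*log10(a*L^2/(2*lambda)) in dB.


Step 1: lambda = c/f = 1500/46700 = 0.03212 m
Step 2: TS = 10*log10(a*L^2/(2*lambda)) = 10*log10(3.06*63^2/(2*0.03212)) = 52.77

52.77 dB


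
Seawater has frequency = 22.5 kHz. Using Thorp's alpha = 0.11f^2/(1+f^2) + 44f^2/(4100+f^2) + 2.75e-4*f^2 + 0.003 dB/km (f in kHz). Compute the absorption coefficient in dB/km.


5.088 dB/km


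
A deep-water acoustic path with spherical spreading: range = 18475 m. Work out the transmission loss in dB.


TL = 20*log10(18475) = 85.33

85.33 dB


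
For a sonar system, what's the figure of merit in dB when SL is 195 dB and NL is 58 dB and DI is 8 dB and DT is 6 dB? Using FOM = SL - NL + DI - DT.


FOM = SL - NL + DI - DT = 195 - 58 + 8 - 6 = 139

139 dB


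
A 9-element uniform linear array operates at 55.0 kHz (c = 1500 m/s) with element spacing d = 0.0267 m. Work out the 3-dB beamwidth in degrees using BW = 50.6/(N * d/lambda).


5.74 deg


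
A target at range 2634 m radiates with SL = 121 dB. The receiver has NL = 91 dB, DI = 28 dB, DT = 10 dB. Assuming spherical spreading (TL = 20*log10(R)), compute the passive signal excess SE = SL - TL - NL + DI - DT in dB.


Step 1: TL = 20*log10(2634) = 68.41 dB
Step 2: SE = 121 - 68.41 - 91 + 28 - 10 = -20.41

-20.41 dB


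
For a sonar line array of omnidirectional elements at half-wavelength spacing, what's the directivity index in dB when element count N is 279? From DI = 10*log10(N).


DI = 10*log10(279) = 24.46

24.46 dB


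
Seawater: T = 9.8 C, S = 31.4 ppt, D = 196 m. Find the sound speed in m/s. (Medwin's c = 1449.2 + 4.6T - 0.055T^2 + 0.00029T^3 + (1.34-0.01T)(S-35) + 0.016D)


c = 1449.2 + 4.6*9.8 - 0.055*9.8^2 + 0.00029*9.8^3 + (1.34 - 0.01*9.8)*(31.4 - 35) + 0.016*196 = 1487.94

1487.94 m/s


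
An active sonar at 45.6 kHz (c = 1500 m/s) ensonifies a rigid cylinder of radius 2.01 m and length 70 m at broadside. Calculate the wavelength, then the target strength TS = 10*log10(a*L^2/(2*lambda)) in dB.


Step 1: lambda = c/f = 1500/45600 = 0.03289 m
Step 2: TS = 10*log10(a*L^2/(2*lambda)) = 10*log10(2.01*70^2/(2*0.03289)) = 51.75

51.75 dB


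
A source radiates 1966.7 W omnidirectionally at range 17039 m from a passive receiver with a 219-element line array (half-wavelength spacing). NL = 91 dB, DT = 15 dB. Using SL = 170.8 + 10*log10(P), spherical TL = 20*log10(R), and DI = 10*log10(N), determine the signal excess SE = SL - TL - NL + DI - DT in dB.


Step 1: SL = 170.8 + 10*log10(1966.7) = 203.74 dB
Step 2: TL = 20*log10(17039) = 84.63 dB
Step 3: DI = 10*log10(219) = 23.4 dB
Step 4: SE = SL - TL - NL + DI - DT = 203.74 - 84.63 - 91 + 23.4 - 15 = 36.51

36.51 dB


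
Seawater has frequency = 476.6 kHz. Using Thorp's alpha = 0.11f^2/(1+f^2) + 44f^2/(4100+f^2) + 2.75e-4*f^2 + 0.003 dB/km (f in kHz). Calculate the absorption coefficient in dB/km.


f^2 = 227147.56
alpha = 0.11*227147.56/(1+227147.56) + 44*227147.56/(4100+227147.56) + 2.75e-4*227147.56 + 0.003 = 105.798

105.798 dB/km


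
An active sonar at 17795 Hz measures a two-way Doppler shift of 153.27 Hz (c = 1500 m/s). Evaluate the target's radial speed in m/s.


From fd = 2*f*v/c, v = c*fd/(2*f) = 1500 * 153.27 / (2*17795) = 6.46

6.46 m/s


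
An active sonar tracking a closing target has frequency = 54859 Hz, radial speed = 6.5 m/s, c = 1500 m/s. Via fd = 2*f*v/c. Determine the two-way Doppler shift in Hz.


fd = 2*f*v/c = 2 * 54859 * 6.5 / 1500 = 475.44

475.44 Hz


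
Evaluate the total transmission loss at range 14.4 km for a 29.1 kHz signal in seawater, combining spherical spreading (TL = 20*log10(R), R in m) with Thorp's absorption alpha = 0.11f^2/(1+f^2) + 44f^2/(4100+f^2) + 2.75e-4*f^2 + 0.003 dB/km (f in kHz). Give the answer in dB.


196.61 dB


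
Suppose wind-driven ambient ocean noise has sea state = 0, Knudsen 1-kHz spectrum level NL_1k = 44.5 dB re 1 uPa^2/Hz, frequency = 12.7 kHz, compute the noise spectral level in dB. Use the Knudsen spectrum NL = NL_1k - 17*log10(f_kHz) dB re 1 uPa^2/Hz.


NL = NL_1k - 17*log10(f_kHz) = 44.5 - 17*log10(12.7) = 44.5 - (18.76) = 25.74

25.74 dB


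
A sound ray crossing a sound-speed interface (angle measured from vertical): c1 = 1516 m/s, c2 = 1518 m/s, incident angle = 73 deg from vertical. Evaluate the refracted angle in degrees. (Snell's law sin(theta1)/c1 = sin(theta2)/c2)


sin(theta2) = (c2/c1)*sin(theta1) = (1518/1516)*sin(73 deg) = 0.95757
theta2 = arcsin(0.95757) = 73.25

73.25 deg


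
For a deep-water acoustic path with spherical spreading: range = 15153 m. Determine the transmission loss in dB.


TL = 20*log10(15153) = 83.61

83.61 dB


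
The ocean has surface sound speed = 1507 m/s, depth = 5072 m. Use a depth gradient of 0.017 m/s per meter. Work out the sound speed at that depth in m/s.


c = 1507 + 0.017 * 5072 = 1593.224

1593.224 m/s


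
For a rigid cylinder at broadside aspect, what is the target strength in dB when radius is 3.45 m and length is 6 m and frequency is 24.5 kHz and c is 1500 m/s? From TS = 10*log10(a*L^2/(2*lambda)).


lambda = 1500/24500 = 0.06122 m
TS = 10*log10(3.45*6^2/(2*0.06122)) = 30.06

30.06 dB


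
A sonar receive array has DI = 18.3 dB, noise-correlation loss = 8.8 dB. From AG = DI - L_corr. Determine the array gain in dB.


AG = DI - L_corr = 18.3 - 8.8 = 9.5

9.5 dB


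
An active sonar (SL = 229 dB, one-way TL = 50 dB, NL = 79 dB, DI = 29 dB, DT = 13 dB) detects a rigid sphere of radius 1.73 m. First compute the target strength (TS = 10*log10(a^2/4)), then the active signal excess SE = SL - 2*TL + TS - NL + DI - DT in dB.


Step 1: TS = 10*log10(1.73^2/4) = -1.26 dB
Step 2: SE = SL - 2*TL + TS - NL + DI - DT = 229 - 2*50 + (-1.26) - 79 + 29 - 13 = 64.74

64.74 dB


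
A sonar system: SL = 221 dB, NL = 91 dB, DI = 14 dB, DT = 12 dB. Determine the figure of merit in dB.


FOM = SL - NL + DI - DT = 221 - 91 + 14 - 12 = 132

132 dB


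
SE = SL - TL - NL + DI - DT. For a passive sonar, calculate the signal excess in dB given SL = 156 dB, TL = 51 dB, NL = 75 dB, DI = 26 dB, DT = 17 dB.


SE = SL - TL - NL + DI - DT = 156 - 51 - 75 + 26 - 17 = 39

39 dB


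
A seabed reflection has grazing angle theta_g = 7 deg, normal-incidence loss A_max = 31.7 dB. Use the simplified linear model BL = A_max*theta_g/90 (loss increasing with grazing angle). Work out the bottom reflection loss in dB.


2.47 dB


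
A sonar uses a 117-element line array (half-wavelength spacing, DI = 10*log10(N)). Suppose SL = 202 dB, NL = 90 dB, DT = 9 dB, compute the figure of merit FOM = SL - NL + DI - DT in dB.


123.68 dB


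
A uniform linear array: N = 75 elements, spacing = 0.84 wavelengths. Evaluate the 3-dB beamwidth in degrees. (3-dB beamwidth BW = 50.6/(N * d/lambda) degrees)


BW = 50.6 / (75 * 0.84) = 50.6 / 63.0 = 0.8

0.8 deg


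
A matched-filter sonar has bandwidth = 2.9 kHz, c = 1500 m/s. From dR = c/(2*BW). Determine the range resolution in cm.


25.86 cm


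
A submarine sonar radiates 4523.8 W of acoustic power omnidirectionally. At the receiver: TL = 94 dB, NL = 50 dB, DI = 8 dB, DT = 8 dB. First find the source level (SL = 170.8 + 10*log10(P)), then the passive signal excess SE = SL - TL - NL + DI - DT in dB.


Step 1: SL = 170.8 + 10*log10(4523.8) = 207.36 dB
Step 2: SE = SL - TL - NL + DI - DT = 207.36 - 94 - 50 + 8 - 8 = 63.36

63.36 dB


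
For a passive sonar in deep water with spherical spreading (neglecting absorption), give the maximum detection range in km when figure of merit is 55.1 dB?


At max range FOM = TL, so 20*log10(R) = 55.1
R = 10^(55.1/20) = 568.85 m = 0.57 km

0.57 km


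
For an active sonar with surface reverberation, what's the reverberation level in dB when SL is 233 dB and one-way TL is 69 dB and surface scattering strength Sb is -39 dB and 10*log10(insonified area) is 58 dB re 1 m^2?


RL = SL - 2*TL + Sb + 10*log10(A) = 233 - 2*69 + (-39) + 58 = 114

114 dB


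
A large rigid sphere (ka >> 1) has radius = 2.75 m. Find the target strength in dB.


TS = 10*log10(2.75^2 / 4) = 10*log10(1.890625) = 2.77

2.77 dB


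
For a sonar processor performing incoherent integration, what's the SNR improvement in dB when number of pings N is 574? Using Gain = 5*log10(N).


13.79 dB


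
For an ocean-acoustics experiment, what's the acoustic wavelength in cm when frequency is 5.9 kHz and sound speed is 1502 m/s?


25.46 cm


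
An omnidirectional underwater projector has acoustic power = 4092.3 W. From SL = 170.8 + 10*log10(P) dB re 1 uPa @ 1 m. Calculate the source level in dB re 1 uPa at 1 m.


206.92 dB


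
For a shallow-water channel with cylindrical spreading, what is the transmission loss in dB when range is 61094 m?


TL = 10*log10(61094) = 47.86

47.86 dB


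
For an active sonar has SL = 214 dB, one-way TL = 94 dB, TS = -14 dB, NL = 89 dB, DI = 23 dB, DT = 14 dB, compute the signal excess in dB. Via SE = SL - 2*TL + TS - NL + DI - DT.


-68 dB


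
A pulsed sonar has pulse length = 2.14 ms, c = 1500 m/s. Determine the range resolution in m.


1.605 m


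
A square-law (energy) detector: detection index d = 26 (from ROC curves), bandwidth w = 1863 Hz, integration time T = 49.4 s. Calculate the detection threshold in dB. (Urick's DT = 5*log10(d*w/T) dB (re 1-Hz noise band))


DT = 5*log10(d*w/T) = 5*log10(26 * 1863 / 49.4) = 5*log10(980.53) = 14.96

14.96 dB


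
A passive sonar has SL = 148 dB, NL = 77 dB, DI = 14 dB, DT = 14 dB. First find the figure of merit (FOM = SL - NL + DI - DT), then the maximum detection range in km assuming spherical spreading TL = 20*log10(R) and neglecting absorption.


Step 1: FOM = SL - NL + DI - DT = 148 - 77 + 14 - 14 = 71 dB
Step 2: at max range FOM = TL = 20*log10(R), so R = 10^(71/20) = 3548.13 m = 3.55 km

3.55 km


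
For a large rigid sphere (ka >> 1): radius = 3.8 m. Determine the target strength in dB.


5.58 dB


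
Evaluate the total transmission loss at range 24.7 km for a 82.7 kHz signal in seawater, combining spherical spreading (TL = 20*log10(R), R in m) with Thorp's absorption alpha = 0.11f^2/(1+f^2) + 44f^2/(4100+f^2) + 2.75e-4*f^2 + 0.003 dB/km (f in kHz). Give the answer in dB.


816.57 dB


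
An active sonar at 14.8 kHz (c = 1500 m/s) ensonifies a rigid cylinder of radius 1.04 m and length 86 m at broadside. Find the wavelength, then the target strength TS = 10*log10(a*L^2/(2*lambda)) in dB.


Step 1: lambda = c/f = 1500/14800 = 0.10135 m
Step 2: TS = 10*log10(a*L^2/(2*lambda)) = 10*log10(1.04*86^2/(2*0.10135)) = 45.79

45.79 dB


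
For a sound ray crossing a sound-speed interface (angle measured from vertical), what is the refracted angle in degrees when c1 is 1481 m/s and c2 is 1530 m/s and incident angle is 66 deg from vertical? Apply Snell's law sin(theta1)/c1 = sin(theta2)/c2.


sin(theta2) = (c2/c1)*sin(theta1) = (1530/1481)*sin(66 deg) = 0.94377
theta2 = arcsin(0.94377) = 70.69

70.69 deg


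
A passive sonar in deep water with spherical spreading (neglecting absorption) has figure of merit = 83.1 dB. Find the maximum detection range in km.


14.29 km


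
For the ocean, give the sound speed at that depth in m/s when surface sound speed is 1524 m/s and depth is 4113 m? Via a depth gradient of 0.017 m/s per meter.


1593.921 m/s


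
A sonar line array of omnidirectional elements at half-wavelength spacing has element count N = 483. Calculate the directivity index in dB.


26.84 dB


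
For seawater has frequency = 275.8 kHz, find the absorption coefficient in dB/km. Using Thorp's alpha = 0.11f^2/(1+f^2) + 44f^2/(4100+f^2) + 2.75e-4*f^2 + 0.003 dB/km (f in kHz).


f^2 = 76065.64
alpha = 0.11*76065.64/(1+76065.64) + 44*76065.64/(4100+76065.64) + 2.75e-4*76065.64 + 0.003 = 62.781

62.781 dB/km


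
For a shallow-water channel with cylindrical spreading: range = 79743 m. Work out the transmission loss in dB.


TL = 10*log10(79743) = 49.02

49.02 dB


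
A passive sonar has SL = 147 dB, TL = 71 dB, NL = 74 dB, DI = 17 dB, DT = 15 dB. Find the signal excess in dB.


SE = SL - TL - NL + DI - DT = 147 - 71 - 74 + 17 - 15 = 4

4 dB


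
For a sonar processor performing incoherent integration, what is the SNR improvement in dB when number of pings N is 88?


Gain = 5*log10(88) = 9.72

9.72 dB


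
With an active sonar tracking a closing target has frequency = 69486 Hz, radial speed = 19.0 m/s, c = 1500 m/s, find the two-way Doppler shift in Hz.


1760.31 Hz


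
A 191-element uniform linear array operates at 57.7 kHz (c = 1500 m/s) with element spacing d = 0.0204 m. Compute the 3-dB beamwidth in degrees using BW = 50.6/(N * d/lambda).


Step 1: lambda = 1500/57700 = 0.026 m
Step 2: d/lambda = 0.0204/0.026 = 0.7846
Step 3: BW = 50.6/(N * d/lambda) = 50.6/(191 * 0.7846) = 0.34

0.34 deg


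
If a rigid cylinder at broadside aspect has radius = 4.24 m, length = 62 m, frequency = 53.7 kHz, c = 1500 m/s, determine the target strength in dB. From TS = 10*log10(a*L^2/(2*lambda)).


54.65 dB


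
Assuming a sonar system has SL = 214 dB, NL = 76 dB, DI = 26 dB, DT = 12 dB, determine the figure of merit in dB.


FOM = SL - NL + DI - DT = 214 - 76 + 26 - 12 = 152

152 dB


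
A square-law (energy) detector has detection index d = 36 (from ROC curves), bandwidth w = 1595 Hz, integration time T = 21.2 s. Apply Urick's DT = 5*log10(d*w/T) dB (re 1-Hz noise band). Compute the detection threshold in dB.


DT = 5*log10(d*w/T) = 5*log10(36 * 1595 / 21.2) = 5*log10(2708.49) = 17.16

17.16 dB


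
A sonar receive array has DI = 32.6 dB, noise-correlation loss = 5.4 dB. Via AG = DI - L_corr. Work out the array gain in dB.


27.2 dB


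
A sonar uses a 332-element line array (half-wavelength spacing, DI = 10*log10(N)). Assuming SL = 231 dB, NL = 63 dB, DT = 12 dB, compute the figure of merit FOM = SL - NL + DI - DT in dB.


181.21 dB


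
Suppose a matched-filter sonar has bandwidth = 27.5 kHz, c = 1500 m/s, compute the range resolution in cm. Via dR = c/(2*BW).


dR = c/(2*BW) = 1500 / (2 * 27.5e3) = 0.0273 m = 2.73 cm

2.73 cm


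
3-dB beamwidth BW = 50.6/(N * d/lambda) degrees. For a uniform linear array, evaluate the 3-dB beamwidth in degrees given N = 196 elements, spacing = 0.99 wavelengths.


BW = 50.6 / (196 * 0.99) = 50.6 / 194.04 = 0.26

0.26 deg


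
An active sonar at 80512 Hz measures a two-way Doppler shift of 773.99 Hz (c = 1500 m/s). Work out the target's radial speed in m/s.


7.21 m/s


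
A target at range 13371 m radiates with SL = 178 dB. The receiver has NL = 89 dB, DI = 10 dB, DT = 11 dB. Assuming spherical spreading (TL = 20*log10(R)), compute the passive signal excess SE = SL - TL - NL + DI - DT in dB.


Step 1: TL = 20*log10(13371) = 82.52 dB
Step 2: SE = 178 - 82.52 - 89 + 10 - 11 = 5.48

5.48 dB


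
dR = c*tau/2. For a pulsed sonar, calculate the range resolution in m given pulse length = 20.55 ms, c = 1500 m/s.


dR = c*tau/2 = 1500 * 20.55e-3 / 2 = 15.4125

15.4125 m


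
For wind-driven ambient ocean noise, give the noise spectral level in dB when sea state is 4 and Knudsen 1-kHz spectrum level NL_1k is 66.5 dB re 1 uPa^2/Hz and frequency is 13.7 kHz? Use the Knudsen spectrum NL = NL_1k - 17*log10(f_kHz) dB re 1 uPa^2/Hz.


NL = NL_1k - 17*log10(f_kHz) = 66.5 - 17*log10(13.7) = 66.5 - (19.32) = 47.18

47.18 dB


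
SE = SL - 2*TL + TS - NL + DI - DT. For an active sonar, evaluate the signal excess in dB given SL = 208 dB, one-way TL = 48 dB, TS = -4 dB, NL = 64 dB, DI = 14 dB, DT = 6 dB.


SE = SL - 2*TL + TS - NL + DI - DT = 208 - 2*48 + (-4) - 64 + 14 - 6 = 52

52 dB


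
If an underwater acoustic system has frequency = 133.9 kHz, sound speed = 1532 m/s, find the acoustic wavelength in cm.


lambda = c/f = 1532 / 133900 = 0.0114 m = 1.14 cm

1.14 cm


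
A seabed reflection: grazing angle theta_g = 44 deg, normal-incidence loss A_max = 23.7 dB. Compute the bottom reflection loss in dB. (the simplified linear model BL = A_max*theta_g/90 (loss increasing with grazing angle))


11.59 dB


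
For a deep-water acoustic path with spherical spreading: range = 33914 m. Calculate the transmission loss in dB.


TL = 20*log10(33914) = 90.61

90.61 dB


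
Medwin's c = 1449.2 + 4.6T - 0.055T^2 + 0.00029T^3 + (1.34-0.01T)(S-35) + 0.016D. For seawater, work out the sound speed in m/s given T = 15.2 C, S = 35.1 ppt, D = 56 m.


c = 1449.2 + 4.6*15.2 - 0.055*15.2^2 + 0.00029*15.2^3 + (1.34 - 0.01*15.2)*(35.1 - 35) + 0.016*56 = 1508.45

1508.45 m/s


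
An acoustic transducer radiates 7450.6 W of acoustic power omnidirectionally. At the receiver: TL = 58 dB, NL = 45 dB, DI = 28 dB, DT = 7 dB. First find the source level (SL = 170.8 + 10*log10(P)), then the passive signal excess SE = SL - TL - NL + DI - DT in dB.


Step 1: SL = 170.8 + 10*log10(7450.6) = 209.52 dB
Step 2: SE = SL - TL - NL + DI - DT = 209.52 - 58 - 45 + 28 - 7 = 127.52

127.52 dB


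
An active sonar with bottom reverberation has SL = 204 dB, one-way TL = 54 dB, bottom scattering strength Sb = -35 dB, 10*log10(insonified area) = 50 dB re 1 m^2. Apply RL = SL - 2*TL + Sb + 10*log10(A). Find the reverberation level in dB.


RL = SL - 2*TL + Sb + 10*log10(A) = 204 - 2*54 + (-35) + 50 = 111

111 dB


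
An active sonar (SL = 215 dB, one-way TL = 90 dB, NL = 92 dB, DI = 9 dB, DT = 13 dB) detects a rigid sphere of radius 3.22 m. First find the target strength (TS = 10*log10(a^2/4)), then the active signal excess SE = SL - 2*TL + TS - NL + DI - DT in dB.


Step 1: TS = 10*log10(3.22^2/4) = 4.14 dB
Step 2: SE = SL - 2*TL + TS - NL + DI - DT = 215 - 2*90 + (4.14) - 92 + 9 - 13 = -56.86

-56.86 dB


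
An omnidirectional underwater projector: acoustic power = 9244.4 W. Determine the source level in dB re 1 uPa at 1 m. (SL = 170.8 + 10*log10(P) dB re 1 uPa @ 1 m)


SL = 170.8 + 10*log10(9244.4) = 170.8 + 39.66 = 210.46

210.46 dB


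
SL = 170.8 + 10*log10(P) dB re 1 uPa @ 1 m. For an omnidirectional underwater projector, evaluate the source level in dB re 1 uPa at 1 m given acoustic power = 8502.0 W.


SL = 170.8 + 10*log10(8502.0) = 170.8 + 39.3 = 210.1

210.1 dB


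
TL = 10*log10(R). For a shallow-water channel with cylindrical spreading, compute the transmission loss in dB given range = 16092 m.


TL = 10*log10(16092) = 42.07

42.07 dB


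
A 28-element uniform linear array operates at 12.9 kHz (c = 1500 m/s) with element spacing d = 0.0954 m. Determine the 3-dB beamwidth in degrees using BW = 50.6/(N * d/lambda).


Step 1: lambda = 1500/12900 = 0.11628 m
Step 2: d/lambda = 0.0954/0.11628 = 0.8204
Step 3: BW = 50.6/(N * d/lambda) = 50.6/(28 * 0.8204) = 2.2

2.2 deg


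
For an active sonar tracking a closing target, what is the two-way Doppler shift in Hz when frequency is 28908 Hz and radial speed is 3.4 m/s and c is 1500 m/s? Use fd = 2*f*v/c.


131.05 Hz


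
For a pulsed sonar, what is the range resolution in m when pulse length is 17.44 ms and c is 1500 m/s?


dR = c*tau/2 = 1500 * 17.44e-3 / 2 = 13.08

13.08 m


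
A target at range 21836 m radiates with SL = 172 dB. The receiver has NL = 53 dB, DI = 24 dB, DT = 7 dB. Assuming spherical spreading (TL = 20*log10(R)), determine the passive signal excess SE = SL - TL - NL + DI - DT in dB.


Step 1: TL = 20*log10(21836) = 86.78 dB
Step 2: SE = 172 - 86.78 - 53 + 24 - 7 = 49.22

49.22 dB


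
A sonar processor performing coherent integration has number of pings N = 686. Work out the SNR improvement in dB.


28.36 dB


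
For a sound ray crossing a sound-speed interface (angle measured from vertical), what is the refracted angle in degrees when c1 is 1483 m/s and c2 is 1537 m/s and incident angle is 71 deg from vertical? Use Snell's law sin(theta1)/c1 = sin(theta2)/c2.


sin(theta2) = (c2/c1)*sin(theta1) = (1537/1483)*sin(71 deg) = 0.97995
theta2 = arcsin(0.97995) = 78.51

78.51 deg


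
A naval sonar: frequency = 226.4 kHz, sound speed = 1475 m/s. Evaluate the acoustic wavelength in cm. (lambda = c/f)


lambda = c/f = 1475 / 226400 = 0.0065 m = 0.65 cm

0.65 cm


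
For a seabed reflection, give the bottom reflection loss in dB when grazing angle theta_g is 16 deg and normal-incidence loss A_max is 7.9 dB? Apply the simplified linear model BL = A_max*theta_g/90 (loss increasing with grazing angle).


1.4 dB


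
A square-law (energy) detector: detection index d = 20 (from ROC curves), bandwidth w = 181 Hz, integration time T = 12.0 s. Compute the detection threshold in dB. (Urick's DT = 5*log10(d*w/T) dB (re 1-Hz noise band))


DT = 5*log10(d*w/T) = 5*log10(20 * 181 / 12.0) = 5*log10(301.67) = 12.4

12.4 dB


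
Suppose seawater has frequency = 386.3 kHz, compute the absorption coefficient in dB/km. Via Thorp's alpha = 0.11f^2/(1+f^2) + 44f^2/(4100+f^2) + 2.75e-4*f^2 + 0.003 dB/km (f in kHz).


f^2 = 149227.69
alpha = 0.11*149227.69/(1+149227.69) + 44*149227.69/(4100+149227.69) + 2.75e-4*149227.69 + 0.003 = 83.974

83.974 dB/km


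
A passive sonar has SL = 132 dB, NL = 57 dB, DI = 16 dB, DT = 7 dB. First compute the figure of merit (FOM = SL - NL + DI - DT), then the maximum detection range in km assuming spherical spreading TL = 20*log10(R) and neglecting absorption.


Step 1: FOM = SL - NL + DI - DT = 132 - 57 + 16 - 7 = 84 dB
Step 2: at max range FOM = TL = 20*log10(R), so R = 10^(84/20) = 15848.93 m = 15.85 km

15.85 km


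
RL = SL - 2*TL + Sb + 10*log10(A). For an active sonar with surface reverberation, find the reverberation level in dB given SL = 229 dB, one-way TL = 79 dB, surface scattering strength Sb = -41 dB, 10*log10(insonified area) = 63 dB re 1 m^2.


93 dB


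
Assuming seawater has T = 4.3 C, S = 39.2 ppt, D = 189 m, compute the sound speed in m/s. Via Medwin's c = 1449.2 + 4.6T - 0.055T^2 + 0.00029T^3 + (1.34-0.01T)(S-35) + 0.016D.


1476.46 m/s


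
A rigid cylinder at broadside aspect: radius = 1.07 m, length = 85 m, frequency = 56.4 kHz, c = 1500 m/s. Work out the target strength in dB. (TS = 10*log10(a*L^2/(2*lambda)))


lambda = 1500/56400 = 0.0266 m
TS = 10*log10(1.07*85^2/(2*0.0266)) = 51.62

51.62 dB


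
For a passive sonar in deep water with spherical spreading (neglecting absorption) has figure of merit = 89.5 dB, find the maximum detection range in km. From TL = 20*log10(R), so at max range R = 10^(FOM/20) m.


29.85 km


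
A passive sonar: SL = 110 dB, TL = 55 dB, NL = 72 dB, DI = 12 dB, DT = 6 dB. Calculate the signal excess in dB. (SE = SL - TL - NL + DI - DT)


SE = SL - TL - NL + DI - DT = 110 - 55 - 72 + 12 - 6 = -11

-11 dB


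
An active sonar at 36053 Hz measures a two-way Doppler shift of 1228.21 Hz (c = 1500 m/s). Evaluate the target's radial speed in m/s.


From fd = 2*f*v/c, v = c*fd/(2*f) = 1500 * 1228.21 / (2*36053) = 25.55

25.55 m/s


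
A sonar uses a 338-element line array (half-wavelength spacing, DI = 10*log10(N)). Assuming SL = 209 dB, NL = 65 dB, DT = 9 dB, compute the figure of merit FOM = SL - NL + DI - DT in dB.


Step 1: DI = 10*log10(338) = 25.29 dB
Step 2: FOM = SL - NL + DI - DT = 209 - 65 + 25.29 - 9 = 160.29

160.29 dB


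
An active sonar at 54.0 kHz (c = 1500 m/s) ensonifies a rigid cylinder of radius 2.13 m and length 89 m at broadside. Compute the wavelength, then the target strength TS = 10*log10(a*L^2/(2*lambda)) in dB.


Step 1: lambda = c/f = 1500/54000 = 0.02778 m
Step 2: TS = 10*log10(a*L^2/(2*lambda)) = 10*log10(2.13*89^2/(2*0.02778)) = 54.82

54.82 dB


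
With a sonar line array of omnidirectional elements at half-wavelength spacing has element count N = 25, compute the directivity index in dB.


DI = 10*log10(25) = 13.98

13.98 dB


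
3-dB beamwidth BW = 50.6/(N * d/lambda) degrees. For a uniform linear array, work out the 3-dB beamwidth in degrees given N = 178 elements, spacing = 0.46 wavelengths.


BW = 50.6 / (178 * 0.46) = 50.6 / 81.88 = 0.62

0.62 deg


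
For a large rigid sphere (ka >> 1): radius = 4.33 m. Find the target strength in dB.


TS = 10*log10(4.33^2 / 4) = 10*log10(4.687225) = 6.71

6.71 dB


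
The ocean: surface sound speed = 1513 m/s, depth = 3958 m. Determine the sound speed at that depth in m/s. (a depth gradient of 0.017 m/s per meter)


c = 1513 + 0.017 * 3958 = 1580.286

1580.286 m/s


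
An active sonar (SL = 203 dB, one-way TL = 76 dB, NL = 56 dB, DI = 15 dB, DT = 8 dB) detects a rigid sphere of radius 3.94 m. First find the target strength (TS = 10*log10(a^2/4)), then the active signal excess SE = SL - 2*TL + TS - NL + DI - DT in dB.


Step 1: TS = 10*log10(3.94^2/4) = 5.89 dB
Step 2: SE = SL - 2*TL + TS - NL + DI - DT = 203 - 2*76 + (5.89) - 56 + 15 - 8 = 7.89

7.89 dB


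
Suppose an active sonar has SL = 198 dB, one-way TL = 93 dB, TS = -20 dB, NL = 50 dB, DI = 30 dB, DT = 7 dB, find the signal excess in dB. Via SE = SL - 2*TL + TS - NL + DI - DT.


SE = SL - 2*TL + TS - NL + DI - DT = 198 - 2*93 + (-20) - 50 + 30 - 7 = -35

-35 dB


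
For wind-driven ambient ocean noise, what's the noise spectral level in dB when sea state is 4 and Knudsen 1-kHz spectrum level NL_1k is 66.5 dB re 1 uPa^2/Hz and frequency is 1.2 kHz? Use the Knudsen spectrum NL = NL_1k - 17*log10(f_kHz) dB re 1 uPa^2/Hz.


NL = NL_1k - 17*log10(f_kHz) = 66.5 - 17*log10(1.2) = 66.5 - (1.35) = 65.15

65.15 dB


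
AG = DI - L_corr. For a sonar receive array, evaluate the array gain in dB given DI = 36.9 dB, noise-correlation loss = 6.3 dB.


AG = DI - L_corr = 36.9 - 6.3 = 30.6

30.6 dB


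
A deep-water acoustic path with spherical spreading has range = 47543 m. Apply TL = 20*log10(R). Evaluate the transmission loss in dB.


93.54 dB


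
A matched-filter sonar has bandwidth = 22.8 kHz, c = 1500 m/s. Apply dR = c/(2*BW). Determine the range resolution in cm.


dR = c/(2*BW) = 1500 / (2 * 22.8e3) = 0.0329 m = 3.29 cm

3.29 cm


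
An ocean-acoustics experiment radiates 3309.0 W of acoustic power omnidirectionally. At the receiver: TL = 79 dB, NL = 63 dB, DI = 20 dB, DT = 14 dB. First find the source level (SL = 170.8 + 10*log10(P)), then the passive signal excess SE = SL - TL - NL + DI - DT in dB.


Step 1: SL = 170.8 + 10*log10(3309.0) = 206.0 dB
Step 2: SE = SL - TL - NL + DI - DT = 206.0 - 79 - 63 + 20 - 14 = 70.0

70.0 dB


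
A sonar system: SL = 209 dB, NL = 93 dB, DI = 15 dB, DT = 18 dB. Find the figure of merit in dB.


FOM = SL - NL + DI - DT = 209 - 93 + 15 - 18 = 113

113 dB


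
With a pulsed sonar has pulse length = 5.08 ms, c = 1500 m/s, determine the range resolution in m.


dR = c*tau/2 = 1500 * 5.08e-3 / 2 = 3.81

3.81 m


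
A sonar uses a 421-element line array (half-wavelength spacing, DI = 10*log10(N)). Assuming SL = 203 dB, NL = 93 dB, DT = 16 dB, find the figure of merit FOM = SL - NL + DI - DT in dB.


Step 1: DI = 10*log10(421) = 26.24 dB
Step 2: FOM = SL - NL + DI - DT = 203 - 93 + 26.24 - 16 = 120.24

120.24 dB


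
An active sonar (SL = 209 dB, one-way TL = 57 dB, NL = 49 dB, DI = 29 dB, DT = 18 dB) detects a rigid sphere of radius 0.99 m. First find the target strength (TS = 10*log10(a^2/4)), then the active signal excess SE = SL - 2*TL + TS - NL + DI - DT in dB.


Step 1: TS = 10*log10(0.99^2/4) = -6.11 dB
Step 2: SE = SL - 2*TL + TS - NL + DI - DT = 209 - 2*57 + (-6.11) - 49 + 29 - 18 = 50.89

50.89 dB


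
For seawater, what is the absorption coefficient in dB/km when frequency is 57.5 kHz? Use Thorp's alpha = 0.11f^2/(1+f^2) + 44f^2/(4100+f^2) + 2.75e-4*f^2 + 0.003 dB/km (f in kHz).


20.664 dB/km


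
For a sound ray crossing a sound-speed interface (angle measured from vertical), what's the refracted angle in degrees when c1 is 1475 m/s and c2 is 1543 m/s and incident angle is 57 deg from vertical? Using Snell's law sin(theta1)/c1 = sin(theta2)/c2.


sin(theta2) = (c2/c1)*sin(theta1) = (1543/1475)*sin(57 deg) = 0.87733
theta2 = arcsin(0.87733) = 61.32

61.32 deg


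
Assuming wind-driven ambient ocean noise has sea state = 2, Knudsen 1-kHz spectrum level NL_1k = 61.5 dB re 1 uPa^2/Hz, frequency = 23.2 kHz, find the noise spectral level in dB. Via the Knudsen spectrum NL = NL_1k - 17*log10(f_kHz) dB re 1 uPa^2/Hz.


NL = NL_1k - 17*log10(f_kHz) = 61.5 - 17*log10(23.2) = 61.5 - (23.21) = 38.29

38.29 dB


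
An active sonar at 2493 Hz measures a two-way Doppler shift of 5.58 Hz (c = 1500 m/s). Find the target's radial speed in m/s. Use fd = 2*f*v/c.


From fd = 2*f*v/c, v = c*fd/(2*f) = 1500 * 5.58 / (2*2493) = 1.68

1.68 m/s


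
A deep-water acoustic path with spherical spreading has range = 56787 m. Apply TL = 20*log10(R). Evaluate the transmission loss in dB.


95.08 dB


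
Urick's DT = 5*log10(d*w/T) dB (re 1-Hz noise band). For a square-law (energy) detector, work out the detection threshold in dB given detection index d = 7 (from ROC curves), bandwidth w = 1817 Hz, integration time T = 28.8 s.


13.23 dB


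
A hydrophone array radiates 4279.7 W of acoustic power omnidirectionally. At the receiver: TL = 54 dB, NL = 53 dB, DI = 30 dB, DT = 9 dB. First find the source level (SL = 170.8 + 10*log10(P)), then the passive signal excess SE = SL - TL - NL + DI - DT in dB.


Step 1: SL = 170.8 + 10*log10(4279.7) = 207.11 dB
Step 2: SE = SL - TL - NL + DI - DT = 207.11 - 54 - 53 + 30 - 9 = 121.11

121.11 dB


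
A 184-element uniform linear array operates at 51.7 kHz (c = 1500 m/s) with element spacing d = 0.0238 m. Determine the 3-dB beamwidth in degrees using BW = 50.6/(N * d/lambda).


0.34 deg


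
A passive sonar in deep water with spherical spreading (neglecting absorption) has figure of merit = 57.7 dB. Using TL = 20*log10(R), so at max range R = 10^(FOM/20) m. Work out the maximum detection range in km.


At max range FOM = TL, so 20*log10(R) = 57.7
R = 10^(57.7/20) = 767.36 m = 0.77 km

0.77 km


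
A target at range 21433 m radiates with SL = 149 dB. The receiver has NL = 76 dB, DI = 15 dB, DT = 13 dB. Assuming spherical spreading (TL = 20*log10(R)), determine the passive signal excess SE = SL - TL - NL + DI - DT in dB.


-11.62 dB


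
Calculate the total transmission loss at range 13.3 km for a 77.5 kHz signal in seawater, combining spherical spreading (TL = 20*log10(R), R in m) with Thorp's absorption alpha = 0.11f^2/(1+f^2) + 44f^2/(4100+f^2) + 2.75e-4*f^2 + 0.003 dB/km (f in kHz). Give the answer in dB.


453.74 dB


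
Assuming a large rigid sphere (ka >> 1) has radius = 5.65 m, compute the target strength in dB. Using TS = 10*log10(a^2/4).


9.02 dB


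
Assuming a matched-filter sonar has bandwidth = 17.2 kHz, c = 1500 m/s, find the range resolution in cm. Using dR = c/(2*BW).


dR = c/(2*BW) = 1500 / (2 * 17.2e3) = 0.0436 m = 4.36 cm

4.36 cm


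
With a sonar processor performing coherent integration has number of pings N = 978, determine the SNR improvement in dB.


Gain = 10*log10(978) = 29.9

29.9 dB


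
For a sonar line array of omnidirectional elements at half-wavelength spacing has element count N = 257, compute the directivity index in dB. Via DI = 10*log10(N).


DI = 10*log10(257) = 24.1

24.1 dB


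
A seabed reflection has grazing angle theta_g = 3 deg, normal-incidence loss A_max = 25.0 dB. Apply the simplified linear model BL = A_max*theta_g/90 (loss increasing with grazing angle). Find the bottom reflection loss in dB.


BL = A_max * theta_g / 90 = 25.0 * 3 / 90 = 0.83

0.83 dB
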